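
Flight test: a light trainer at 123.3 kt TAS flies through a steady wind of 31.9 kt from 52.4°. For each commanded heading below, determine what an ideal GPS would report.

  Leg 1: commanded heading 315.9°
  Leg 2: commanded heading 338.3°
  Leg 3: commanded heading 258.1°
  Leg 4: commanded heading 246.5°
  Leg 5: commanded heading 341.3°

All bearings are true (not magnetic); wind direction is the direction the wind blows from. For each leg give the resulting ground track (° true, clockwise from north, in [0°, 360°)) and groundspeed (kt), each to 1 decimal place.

Leg 1: heading 315.9°; drift -14.0° → track 301.9°, groundspeed 130.8 kt
Leg 2: heading 338.3°; drift -15.0° → track 323.3°, groundspeed 118.6 kt
Leg 3: heading 258.1°; drift -5.2° → track 252.9°, groundspeed 152.7 kt
Leg 4: heading 246.5°; drift -2.9° → track 243.6°, groundspeed 154.4 kt
Leg 5: heading 341.3°; drift -15.0° → track 326.3°, groundspeed 116.9 kt

Leg 1: track=301.9°, groundspeed=130.8 kt
Leg 2: track=323.3°, groundspeed=118.6 kt
Leg 3: track=252.9°, groundspeed=152.7 kt
Leg 4: track=243.6°, groundspeed=154.4 kt
Leg 5: track=326.3°, groundspeed=116.9 kt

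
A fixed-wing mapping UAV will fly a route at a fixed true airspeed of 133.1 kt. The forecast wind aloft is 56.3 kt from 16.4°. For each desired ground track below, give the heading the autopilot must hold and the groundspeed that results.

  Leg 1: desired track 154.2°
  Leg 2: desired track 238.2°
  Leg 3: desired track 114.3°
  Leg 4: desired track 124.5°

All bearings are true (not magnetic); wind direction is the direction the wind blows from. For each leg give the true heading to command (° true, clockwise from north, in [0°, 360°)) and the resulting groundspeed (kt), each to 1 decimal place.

Leg 1: heading=137.7°, groundspeed=169.3 kt
Leg 2: heading=254.6°, groundspeed=169.7 kt
Leg 3: heading=89.5°, groundspeed=128.6 kt
Leg 4: heading=100.8°, groundspeed=139.4 kt

Leg 1: desired track 154.2°; wind correction -16.5° → command heading 137.7°, groundspeed 169.3 kt
Leg 2: desired track 238.2°; wind correction +16.4° → command heading 254.6°, groundspeed 169.7 kt
Leg 3: desired track 114.3°; wind correction -24.8° → command heading 89.5°, groundspeed 128.6 kt
Leg 4: desired track 124.5°; wind correction -23.7° → command heading 100.8°, groundspeed 139.4 kt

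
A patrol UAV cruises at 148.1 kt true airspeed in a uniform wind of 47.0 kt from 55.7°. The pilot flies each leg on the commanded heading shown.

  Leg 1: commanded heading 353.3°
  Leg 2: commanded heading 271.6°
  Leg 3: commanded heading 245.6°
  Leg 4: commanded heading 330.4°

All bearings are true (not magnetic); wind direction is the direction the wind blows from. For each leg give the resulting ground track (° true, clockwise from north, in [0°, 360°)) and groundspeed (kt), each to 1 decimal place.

Leg 1: track=335.1°, groundspeed=133.0 kt
Leg 2: track=263.2°, groundspeed=188.2 kt
Leg 3: track=243.2°, groundspeed=194.6 kt
Leg 4: track=312.4°, groundspeed=151.7 kt

Leg 1: heading 353.3°; drift -18.2° → track 335.1°, groundspeed 133.0 kt
Leg 2: heading 271.6°; drift -8.4° → track 263.2°, groundspeed 188.2 kt
Leg 3: heading 245.6°; drift -2.4° → track 243.2°, groundspeed 194.6 kt
Leg 4: heading 330.4°; drift -18.0° → track 312.4°, groundspeed 151.7 kt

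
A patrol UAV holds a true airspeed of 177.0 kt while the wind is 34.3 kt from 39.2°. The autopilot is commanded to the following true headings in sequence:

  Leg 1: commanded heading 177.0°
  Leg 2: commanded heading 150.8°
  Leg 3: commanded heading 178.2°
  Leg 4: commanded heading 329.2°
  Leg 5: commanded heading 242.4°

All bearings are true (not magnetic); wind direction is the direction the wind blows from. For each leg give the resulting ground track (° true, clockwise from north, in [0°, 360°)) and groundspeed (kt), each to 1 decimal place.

Leg 1: track=183.5°, groundspeed=203.7 kt
Leg 2: track=160.3°, groundspeed=192.3 kt
Leg 3: track=184.5°, groundspeed=204.1 kt
Leg 4: track=318.2°, groundspeed=168.4 kt
Leg 5: track=238.7°, groundspeed=209.0 kt

Leg 1: heading 177.0°; drift +6.5° → track 183.5°, groundspeed 203.7 kt
Leg 2: heading 150.8°; drift +9.5° → track 160.3°, groundspeed 192.3 kt
Leg 3: heading 178.2°; drift +6.3° → track 184.5°, groundspeed 204.1 kt
Leg 4: heading 329.2°; drift -11.0° → track 318.2°, groundspeed 168.4 kt
Leg 5: heading 242.4°; drift -3.7° → track 238.7°, groundspeed 209.0 kt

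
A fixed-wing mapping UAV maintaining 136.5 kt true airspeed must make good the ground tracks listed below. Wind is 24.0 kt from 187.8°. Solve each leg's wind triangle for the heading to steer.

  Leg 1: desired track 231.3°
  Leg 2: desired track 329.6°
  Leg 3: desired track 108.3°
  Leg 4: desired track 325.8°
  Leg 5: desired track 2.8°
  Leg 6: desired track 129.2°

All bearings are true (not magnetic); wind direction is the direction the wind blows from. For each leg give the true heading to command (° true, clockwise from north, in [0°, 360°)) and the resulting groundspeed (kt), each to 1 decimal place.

Leg 1: desired track 231.3°; wind correction -7.0° → command heading 224.3°, groundspeed 118.1 kt
Leg 2: desired track 329.6°; wind correction -6.2° → command heading 323.4°, groundspeed 154.6 kt
Leg 3: desired track 108.3°; wind correction +10.0° → command heading 118.3°, groundspeed 130.1 kt
Leg 4: desired track 325.8°; wind correction -6.8° → command heading 319.0°, groundspeed 153.4 kt
Leg 5: desired track 2.8°; wind correction -0.9° → command heading 1.9°, groundspeed 160.4 kt
Leg 6: desired track 129.2°; wind correction +8.6° → command heading 137.8°, groundspeed 122.4 kt

Leg 1: heading=224.3°, groundspeed=118.1 kt
Leg 2: heading=323.4°, groundspeed=154.6 kt
Leg 3: heading=118.3°, groundspeed=130.1 kt
Leg 4: heading=319.0°, groundspeed=153.4 kt
Leg 5: heading=1.9°, groundspeed=160.4 kt
Leg 6: heading=137.8°, groundspeed=122.4 kt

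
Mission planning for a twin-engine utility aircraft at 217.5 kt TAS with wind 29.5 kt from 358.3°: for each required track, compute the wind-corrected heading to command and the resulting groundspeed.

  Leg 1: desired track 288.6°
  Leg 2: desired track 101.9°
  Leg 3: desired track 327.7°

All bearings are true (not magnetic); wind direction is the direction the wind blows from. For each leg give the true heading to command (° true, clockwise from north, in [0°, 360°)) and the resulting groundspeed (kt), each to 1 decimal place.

Leg 1: heading=295.9°, groundspeed=205.5 kt
Leg 2: heading=94.3°, groundspeed=222.5 kt
Leg 3: heading=331.7°, groundspeed=191.6 kt

Leg 1: desired track 288.6°; wind correction +7.3° → command heading 295.9°, groundspeed 205.5 kt
Leg 2: desired track 101.9°; wind correction -7.6° → command heading 94.3°, groundspeed 222.5 kt
Leg 3: desired track 327.7°; wind correction +4.0° → command heading 331.7°, groundspeed 191.6 kt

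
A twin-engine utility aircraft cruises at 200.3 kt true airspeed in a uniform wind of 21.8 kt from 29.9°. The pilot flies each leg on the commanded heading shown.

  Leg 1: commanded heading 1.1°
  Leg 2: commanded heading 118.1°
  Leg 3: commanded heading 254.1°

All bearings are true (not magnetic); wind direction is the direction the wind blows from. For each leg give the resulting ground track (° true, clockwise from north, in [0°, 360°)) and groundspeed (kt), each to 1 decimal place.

Leg 1: heading 1.1°; drift -3.3° → track 357.8°, groundspeed 181.5 kt
Leg 2: heading 118.1°; drift +6.2° → track 124.3°, groundspeed 200.8 kt
Leg 3: heading 254.1°; drift -4.0° → track 250.1°, groundspeed 216.5 kt

Leg 1: track=357.8°, groundspeed=181.5 kt
Leg 2: track=124.3°, groundspeed=200.8 kt
Leg 3: track=250.1°, groundspeed=216.5 kt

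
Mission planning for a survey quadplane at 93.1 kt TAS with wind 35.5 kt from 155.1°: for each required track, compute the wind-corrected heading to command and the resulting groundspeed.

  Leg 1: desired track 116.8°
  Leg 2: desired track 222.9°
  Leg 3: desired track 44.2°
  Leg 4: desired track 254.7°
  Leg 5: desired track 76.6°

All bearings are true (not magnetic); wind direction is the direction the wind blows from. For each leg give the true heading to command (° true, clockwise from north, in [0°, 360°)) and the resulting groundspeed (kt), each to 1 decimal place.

Leg 1: heading=130.5°, groundspeed=62.6 kt
Leg 2: heading=202.2°, groundspeed=73.7 kt
Leg 3: heading=65.1°, groundspeed=99.7 kt
Leg 4: heading=232.6°, groundspeed=92.2 kt
Leg 5: heading=98.5°, groundspeed=79.3 kt

Leg 1: desired track 116.8°; wind correction +13.7° → command heading 130.5°, groundspeed 62.6 kt
Leg 2: desired track 222.9°; wind correction -20.7° → command heading 202.2°, groundspeed 73.7 kt
Leg 3: desired track 44.2°; wind correction +20.9° → command heading 65.1°, groundspeed 99.7 kt
Leg 4: desired track 254.7°; wind correction -22.1° → command heading 232.6°, groundspeed 92.2 kt
Leg 5: desired track 76.6°; wind correction +21.9° → command heading 98.5°, groundspeed 79.3 kt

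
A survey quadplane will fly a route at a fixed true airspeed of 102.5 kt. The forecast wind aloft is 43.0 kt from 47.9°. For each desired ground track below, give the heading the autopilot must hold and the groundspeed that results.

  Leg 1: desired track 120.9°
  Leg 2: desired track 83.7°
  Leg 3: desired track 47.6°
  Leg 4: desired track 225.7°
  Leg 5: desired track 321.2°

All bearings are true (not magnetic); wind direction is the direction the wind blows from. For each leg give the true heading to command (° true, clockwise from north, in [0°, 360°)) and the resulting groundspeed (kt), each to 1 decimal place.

Leg 1: desired track 120.9°; wind correction -23.7° → command heading 97.2°, groundspeed 81.3 kt
Leg 2: desired track 83.7°; wind correction -14.2° → command heading 69.5°, groundspeed 64.5 kt
Leg 3: desired track 47.6°; wind correction +0.1° → command heading 47.7°, groundspeed 59.5 kt
Leg 4: desired track 225.7°; wind correction -0.9° → command heading 224.8°, groundspeed 145.5 kt
Leg 5: desired track 321.2°; wind correction +24.8° → command heading 346.0°, groundspeed 90.6 kt

Leg 1: heading=97.2°, groundspeed=81.3 kt
Leg 2: heading=69.5°, groundspeed=64.5 kt
Leg 3: heading=47.7°, groundspeed=59.5 kt
Leg 4: heading=224.8°, groundspeed=145.5 kt
Leg 5: heading=346.0°, groundspeed=90.6 kt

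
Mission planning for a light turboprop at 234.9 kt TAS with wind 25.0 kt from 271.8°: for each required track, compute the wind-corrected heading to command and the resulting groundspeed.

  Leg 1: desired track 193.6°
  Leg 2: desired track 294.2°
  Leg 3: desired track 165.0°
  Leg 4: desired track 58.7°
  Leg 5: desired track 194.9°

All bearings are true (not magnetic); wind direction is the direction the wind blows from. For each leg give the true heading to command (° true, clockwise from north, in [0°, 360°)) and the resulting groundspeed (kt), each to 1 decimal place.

Leg 1: heading=199.6°, groundspeed=228.5 kt
Leg 2: heading=291.9°, groundspeed=211.6 kt
Leg 3: heading=170.8°, groundspeed=240.9 kt
Leg 4: heading=55.4°, groundspeed=255.4 kt
Leg 5: heading=200.8°, groundspeed=228.0 kt

Leg 1: desired track 193.6°; wind correction +6.0° → command heading 199.6°, groundspeed 228.5 kt
Leg 2: desired track 294.2°; wind correction -2.3° → command heading 291.9°, groundspeed 211.6 kt
Leg 3: desired track 165.0°; wind correction +5.8° → command heading 170.8°, groundspeed 240.9 kt
Leg 4: desired track 58.7°; wind correction -3.3° → command heading 55.4°, groundspeed 255.4 kt
Leg 5: desired track 194.9°; wind correction +5.9° → command heading 200.8°, groundspeed 228.0 kt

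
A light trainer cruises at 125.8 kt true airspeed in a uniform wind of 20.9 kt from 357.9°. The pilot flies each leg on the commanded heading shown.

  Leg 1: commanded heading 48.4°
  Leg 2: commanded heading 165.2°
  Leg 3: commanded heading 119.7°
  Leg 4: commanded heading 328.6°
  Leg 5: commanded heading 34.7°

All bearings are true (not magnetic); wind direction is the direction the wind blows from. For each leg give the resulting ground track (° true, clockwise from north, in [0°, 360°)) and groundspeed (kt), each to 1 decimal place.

Leg 1: track=56.6°, groundspeed=113.7 kt
Leg 2: track=167.0°, groundspeed=146.3 kt
Leg 3: track=127.1°, groundspeed=138.0 kt
Leg 4: track=323.2°, groundspeed=108.1 kt
Leg 5: track=41.2°, groundspeed=109.8 kt

Leg 1: heading 48.4°; drift +8.2° → track 56.6°, groundspeed 113.7 kt
Leg 2: heading 165.2°; drift +1.8° → track 167.0°, groundspeed 146.3 kt
Leg 3: heading 119.7°; drift +7.4° → track 127.1°, groundspeed 138.0 kt
Leg 4: heading 328.6°; drift -5.4° → track 323.2°, groundspeed 108.1 kt
Leg 5: heading 34.7°; drift +6.5° → track 41.2°, groundspeed 109.8 kt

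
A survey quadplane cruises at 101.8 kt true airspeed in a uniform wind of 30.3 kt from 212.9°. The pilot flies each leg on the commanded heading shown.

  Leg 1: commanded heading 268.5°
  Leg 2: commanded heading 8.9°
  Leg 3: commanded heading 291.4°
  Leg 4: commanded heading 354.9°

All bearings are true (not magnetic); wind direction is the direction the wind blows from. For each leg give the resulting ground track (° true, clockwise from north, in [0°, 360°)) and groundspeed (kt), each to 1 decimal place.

Leg 1: heading 268.5°; drift +16.4° → track 284.9°, groundspeed 88.3 kt
Leg 2: heading 8.9°; drift +5.4° → track 14.3°, groundspeed 130.1 kt
Leg 3: heading 291.4°; drift +17.2° → track 308.6°, groundspeed 100.3 kt
Leg 4: heading 354.9°; drift +8.4° → track 3.3°, groundspeed 127.1 kt

Leg 1: track=284.9°, groundspeed=88.3 kt
Leg 2: track=14.3°, groundspeed=130.1 kt
Leg 3: track=308.6°, groundspeed=100.3 kt
Leg 4: track=3.3°, groundspeed=127.1 kt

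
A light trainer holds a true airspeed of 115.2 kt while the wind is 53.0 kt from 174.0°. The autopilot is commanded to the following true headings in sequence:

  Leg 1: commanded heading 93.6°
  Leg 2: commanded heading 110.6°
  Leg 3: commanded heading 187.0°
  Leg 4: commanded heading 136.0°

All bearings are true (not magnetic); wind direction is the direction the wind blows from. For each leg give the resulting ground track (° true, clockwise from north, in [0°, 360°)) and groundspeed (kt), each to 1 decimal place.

Leg 1: track=67.4°, groundspeed=118.5 kt
Leg 2: track=83.2°, groundspeed=103.0 kt
Leg 3: track=197.6°, groundspeed=64.7 kt
Leg 4: track=112.0°, groundspeed=80.4 kt

Leg 1: heading 93.6°; drift -26.2° → track 67.4°, groundspeed 118.5 kt
Leg 2: heading 110.6°; drift -27.4° → track 83.2°, groundspeed 103.0 kt
Leg 3: heading 187.0°; drift +10.6° → track 197.6°, groundspeed 64.7 kt
Leg 4: heading 136.0°; drift -24.0° → track 112.0°, groundspeed 80.4 kt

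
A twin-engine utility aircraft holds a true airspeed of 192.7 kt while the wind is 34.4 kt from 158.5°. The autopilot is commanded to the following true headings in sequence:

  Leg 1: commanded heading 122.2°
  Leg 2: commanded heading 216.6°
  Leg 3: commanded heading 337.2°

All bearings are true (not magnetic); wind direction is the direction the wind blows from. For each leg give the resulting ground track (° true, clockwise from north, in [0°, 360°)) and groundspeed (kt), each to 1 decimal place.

Leg 1: heading 122.2°; drift -7.0° → track 115.2°, groundspeed 166.2 kt
Leg 2: heading 216.6°; drift +9.5° → track 226.1°, groundspeed 176.9 kt
Leg 3: heading 337.2°; drift +0.2° → track 337.4°, groundspeed 227.1 kt

Leg 1: track=115.2°, groundspeed=166.2 kt
Leg 2: track=226.1°, groundspeed=176.9 kt
Leg 3: track=337.4°, groundspeed=227.1 kt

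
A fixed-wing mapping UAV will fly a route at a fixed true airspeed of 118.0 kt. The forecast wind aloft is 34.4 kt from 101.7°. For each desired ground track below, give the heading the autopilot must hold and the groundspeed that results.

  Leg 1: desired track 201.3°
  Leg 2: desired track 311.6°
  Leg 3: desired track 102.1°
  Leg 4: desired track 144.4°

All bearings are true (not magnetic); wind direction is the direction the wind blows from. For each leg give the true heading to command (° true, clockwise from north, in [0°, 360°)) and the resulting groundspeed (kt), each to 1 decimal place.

Leg 1: heading=184.6°, groundspeed=118.8 kt
Leg 2: heading=320.0°, groundspeed=146.6 kt
Leg 3: heading=102.0°, groundspeed=83.6 kt
Leg 4: heading=133.0°, groundspeed=90.4 kt

Leg 1: desired track 201.3°; wind correction -16.7° → command heading 184.6°, groundspeed 118.8 kt
Leg 2: desired track 311.6°; wind correction +8.4° → command heading 320.0°, groundspeed 146.6 kt
Leg 3: desired track 102.1°; wind correction -0.1° → command heading 102.0°, groundspeed 83.6 kt
Leg 4: desired track 144.4°; wind correction -11.4° → command heading 133.0°, groundspeed 90.4 kt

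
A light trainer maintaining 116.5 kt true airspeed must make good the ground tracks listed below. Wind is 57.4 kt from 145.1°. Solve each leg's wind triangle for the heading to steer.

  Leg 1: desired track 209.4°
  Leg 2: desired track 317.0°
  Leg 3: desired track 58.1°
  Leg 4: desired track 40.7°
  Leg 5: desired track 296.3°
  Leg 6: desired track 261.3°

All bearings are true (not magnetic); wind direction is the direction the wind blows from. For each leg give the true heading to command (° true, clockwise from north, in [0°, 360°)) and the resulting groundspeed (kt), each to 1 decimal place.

Leg 1: desired track 209.4°; wind correction -26.4° → command heading 183.0°, groundspeed 79.5 kt
Leg 2: desired track 317.0°; wind correction -4.0° → command heading 313.0°, groundspeed 173.0 kt
Leg 3: desired track 58.1°; wind correction +29.5° → command heading 87.6°, groundspeed 98.4 kt
Leg 4: desired track 40.7°; wind correction +28.5° → command heading 69.2°, groundspeed 116.7 kt
Leg 5: desired track 296.3°; wind correction -13.7° → command heading 282.6°, groundspeed 163.5 kt
Leg 6: desired track 261.3°; wind correction -26.2° → command heading 235.1°, groundspeed 129.8 kt

Leg 1: heading=183.0°, groundspeed=79.5 kt
Leg 2: heading=313.0°, groundspeed=173.0 kt
Leg 3: heading=87.6°, groundspeed=98.4 kt
Leg 4: heading=69.2°, groundspeed=116.7 kt
Leg 5: heading=282.6°, groundspeed=163.5 kt
Leg 6: heading=235.1°, groundspeed=129.8 kt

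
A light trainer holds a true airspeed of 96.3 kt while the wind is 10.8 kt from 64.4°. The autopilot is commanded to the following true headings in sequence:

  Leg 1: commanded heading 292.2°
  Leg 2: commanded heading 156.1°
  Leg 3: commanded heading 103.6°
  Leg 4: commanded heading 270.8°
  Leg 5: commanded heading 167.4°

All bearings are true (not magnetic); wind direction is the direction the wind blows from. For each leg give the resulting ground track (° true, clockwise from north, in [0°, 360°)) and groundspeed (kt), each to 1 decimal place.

Leg 1: track=287.8°, groundspeed=103.9 kt
Leg 2: track=162.5°, groundspeed=97.2 kt
Leg 3: track=108.0°, groundspeed=88.2 kt
Leg 4: track=268.2°, groundspeed=106.1 kt
Leg 5: track=173.5°, groundspeed=99.3 kt

Leg 1: heading 292.2°; drift -4.4° → track 287.8°, groundspeed 103.9 kt
Leg 2: heading 156.1°; drift +6.4° → track 162.5°, groundspeed 97.2 kt
Leg 3: heading 103.6°; drift +4.4° → track 108.0°, groundspeed 88.2 kt
Leg 4: heading 270.8°; drift -2.6° → track 268.2°, groundspeed 106.1 kt
Leg 5: heading 167.4°; drift +6.1° → track 173.5°, groundspeed 99.3 kt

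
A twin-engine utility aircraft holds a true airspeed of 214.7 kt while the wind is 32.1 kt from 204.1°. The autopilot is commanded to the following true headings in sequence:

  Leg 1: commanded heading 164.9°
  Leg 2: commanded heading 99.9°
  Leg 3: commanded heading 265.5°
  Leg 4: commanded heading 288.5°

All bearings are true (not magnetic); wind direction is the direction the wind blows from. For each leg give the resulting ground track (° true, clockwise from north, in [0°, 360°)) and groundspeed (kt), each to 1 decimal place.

Leg 1: track=158.8°, groundspeed=190.9 kt
Leg 2: track=91.9°, groundspeed=224.7 kt
Leg 3: track=273.5°, groundspeed=201.3 kt
Leg 4: track=297.1°, groundspeed=214.0 kt

Leg 1: heading 164.9°; drift -6.1° → track 158.8°, groundspeed 190.9 kt
Leg 2: heading 99.9°; drift -8.0° → track 91.9°, groundspeed 224.7 kt
Leg 3: heading 265.5°; drift +8.0° → track 273.5°, groundspeed 201.3 kt
Leg 4: heading 288.5°; drift +8.6° → track 297.1°, groundspeed 214.0 kt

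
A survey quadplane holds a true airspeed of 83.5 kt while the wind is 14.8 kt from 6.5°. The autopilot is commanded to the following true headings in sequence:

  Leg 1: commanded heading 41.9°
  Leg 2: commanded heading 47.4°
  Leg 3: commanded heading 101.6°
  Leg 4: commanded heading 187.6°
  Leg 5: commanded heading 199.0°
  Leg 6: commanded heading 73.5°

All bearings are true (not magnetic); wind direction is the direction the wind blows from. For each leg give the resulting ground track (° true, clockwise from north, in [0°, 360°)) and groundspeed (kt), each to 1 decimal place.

Leg 1: track=48.7°, groundspeed=71.9 kt
Leg 2: track=55.0°, groundspeed=73.0 kt
Leg 3: track=111.5°, groundspeed=86.1 kt
Leg 4: track=187.4°, groundspeed=98.3 kt
Leg 5: track=197.1°, groundspeed=98.0 kt
Leg 6: track=83.4°, groundspeed=78.9 kt

Leg 1: heading 41.9°; drift +6.8° → track 48.7°, groundspeed 71.9 kt
Leg 2: heading 47.4°; drift +7.6° → track 55.0°, groundspeed 73.0 kt
Leg 3: heading 101.6°; drift +9.9° → track 111.5°, groundspeed 86.1 kt
Leg 4: heading 187.6°; drift -0.2° → track 187.4°, groundspeed 98.3 kt
Leg 5: heading 199.0°; drift -1.9° → track 197.1°, groundspeed 98.0 kt
Leg 6: heading 73.5°; drift +9.9° → track 83.4°, groundspeed 78.9 kt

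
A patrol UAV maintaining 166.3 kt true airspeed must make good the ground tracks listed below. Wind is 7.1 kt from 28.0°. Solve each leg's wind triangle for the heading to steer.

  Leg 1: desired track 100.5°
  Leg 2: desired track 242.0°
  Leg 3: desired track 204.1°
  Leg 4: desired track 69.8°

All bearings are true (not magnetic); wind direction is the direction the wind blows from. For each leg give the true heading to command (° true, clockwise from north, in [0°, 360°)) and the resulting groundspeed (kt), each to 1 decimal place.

Leg 1: heading=98.2°, groundspeed=164.0 kt
Leg 2: heading=243.4°, groundspeed=172.1 kt
Leg 3: heading=203.9°, groundspeed=173.4 kt
Leg 4: heading=68.2°, groundspeed=160.9 kt

Leg 1: desired track 100.5°; wind correction -2.3° → command heading 98.2°, groundspeed 164.0 kt
Leg 2: desired track 242.0°; wind correction +1.4° → command heading 243.4°, groundspeed 172.1 kt
Leg 3: desired track 204.1°; wind correction -0.2° → command heading 203.9°, groundspeed 173.4 kt
Leg 4: desired track 69.8°; wind correction -1.6° → command heading 68.2°, groundspeed 160.9 kt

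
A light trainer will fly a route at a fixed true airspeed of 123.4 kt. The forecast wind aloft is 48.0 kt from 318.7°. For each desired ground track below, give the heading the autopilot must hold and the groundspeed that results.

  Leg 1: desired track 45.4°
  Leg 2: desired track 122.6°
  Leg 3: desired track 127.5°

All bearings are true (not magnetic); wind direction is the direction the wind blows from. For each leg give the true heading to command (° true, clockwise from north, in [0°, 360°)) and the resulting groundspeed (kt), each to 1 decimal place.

Leg 1: desired track 45.4°; wind correction -22.9° → command heading 22.5°, groundspeed 111.0 kt
Leg 2: desired track 122.6°; wind correction -6.2° → command heading 116.4°, groundspeed 168.8 kt
Leg 3: desired track 127.5°; wind correction -4.3° → command heading 123.2°, groundspeed 170.1 kt

Leg 1: heading=22.5°, groundspeed=111.0 kt
Leg 2: heading=116.4°, groundspeed=168.8 kt
Leg 3: heading=123.2°, groundspeed=170.1 kt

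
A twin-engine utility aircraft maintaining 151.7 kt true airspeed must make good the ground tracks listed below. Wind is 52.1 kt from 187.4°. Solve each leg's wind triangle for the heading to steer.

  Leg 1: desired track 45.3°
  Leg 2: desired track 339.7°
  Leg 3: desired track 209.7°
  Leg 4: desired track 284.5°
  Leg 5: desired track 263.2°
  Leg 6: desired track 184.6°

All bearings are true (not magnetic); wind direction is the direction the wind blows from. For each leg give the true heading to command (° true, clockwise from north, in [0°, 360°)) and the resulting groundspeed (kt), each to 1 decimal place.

Leg 1: heading=57.5°, groundspeed=189.4 kt
Leg 2: heading=330.5°, groundspeed=195.9 kt
Leg 3: heading=202.2°, groundspeed=102.2 kt
Leg 4: heading=264.6°, groundspeed=149.1 kt
Leg 5: heading=243.8°, groundspeed=130.3 kt
Leg 6: heading=185.6°, groundspeed=99.6 kt

Leg 1: desired track 45.3°; wind correction +12.2° → command heading 57.5°, groundspeed 189.4 kt
Leg 2: desired track 339.7°; wind correction -9.2° → command heading 330.5°, groundspeed 195.9 kt
Leg 3: desired track 209.7°; wind correction -7.5° → command heading 202.2°, groundspeed 102.2 kt
Leg 4: desired track 284.5°; wind correction -19.9° → command heading 264.6°, groundspeed 149.1 kt
Leg 5: desired track 263.2°; wind correction -19.4° → command heading 243.8°, groundspeed 130.3 kt
Leg 6: desired track 184.6°; wind correction +1.0° → command heading 185.6°, groundspeed 99.6 kt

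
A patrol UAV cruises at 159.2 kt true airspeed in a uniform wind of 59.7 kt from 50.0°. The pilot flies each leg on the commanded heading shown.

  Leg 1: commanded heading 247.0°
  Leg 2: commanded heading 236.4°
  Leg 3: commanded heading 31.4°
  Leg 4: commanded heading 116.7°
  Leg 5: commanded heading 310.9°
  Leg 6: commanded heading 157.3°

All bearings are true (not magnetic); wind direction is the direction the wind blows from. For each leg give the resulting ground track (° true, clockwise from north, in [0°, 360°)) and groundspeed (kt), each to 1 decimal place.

Leg 1: track=242.4°, groundspeed=217.0 kt
Leg 2: track=234.7°, groundspeed=218.6 kt
Leg 3: track=20.9°, groundspeed=104.4 kt
Leg 4: track=138.7°, groundspeed=146.3 kt
Leg 5: track=291.6°, groundspeed=178.6 kt
Leg 6: track=175.2°, groundspeed=185.9 kt

Leg 1: heading 247.0°; drift -4.6° → track 242.4°, groundspeed 217.0 kt
Leg 2: heading 236.4°; drift -1.7° → track 234.7°, groundspeed 218.6 kt
Leg 3: heading 31.4°; drift -10.5° → track 20.9°, groundspeed 104.4 kt
Leg 4: heading 116.7°; drift +22.0° → track 138.7°, groundspeed 146.3 kt
Leg 5: heading 310.9°; drift -19.3° → track 291.6°, groundspeed 178.6 kt
Leg 6: heading 157.3°; drift +17.9° → track 175.2°, groundspeed 185.9 kt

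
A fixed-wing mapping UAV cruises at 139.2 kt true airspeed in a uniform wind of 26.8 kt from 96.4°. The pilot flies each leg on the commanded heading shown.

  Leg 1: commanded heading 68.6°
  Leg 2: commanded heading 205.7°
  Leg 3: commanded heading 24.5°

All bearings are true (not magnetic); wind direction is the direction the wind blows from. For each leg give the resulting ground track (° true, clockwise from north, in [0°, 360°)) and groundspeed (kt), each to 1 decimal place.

Leg 1: heading 68.6°; drift -6.2° → track 62.4°, groundspeed 116.2 kt
Leg 2: heading 205.7°; drift +9.7° → track 215.4°, groundspeed 150.2 kt
Leg 3: heading 24.5°; drift -11.0° → track 13.5°, groundspeed 133.3 kt

Leg 1: track=62.4°, groundspeed=116.2 kt
Leg 2: track=215.4°, groundspeed=150.2 kt
Leg 3: track=13.5°, groundspeed=133.3 kt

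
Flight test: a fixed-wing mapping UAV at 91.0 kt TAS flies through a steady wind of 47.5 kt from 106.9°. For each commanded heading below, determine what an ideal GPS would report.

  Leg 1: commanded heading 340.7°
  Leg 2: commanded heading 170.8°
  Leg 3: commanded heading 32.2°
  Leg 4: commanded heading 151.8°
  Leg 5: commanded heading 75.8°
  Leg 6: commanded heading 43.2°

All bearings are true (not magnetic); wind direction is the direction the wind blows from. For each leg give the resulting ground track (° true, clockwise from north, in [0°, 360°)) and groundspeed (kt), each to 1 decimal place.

Leg 1: heading 340.7°; drift -17.8° → track 322.9°, groundspeed 125.1 kt
Leg 2: heading 170.8°; drift +31.3° → track 202.1°, groundspeed 82.1 kt
Leg 3: heading 32.2°; drift -30.3° → track 1.9°, groundspeed 90.9 kt
Leg 4: heading 151.8°; drift +30.3° → track 182.1°, groundspeed 66.4 kt
Leg 5: heading 75.8°; drift -26.0° → track 49.8°, groundspeed 56.0 kt
Leg 6: heading 43.2°; drift -31.3° → track 11.9°, groundspeed 81.9 kt

Leg 1: track=322.9°, groundspeed=125.1 kt
Leg 2: track=202.1°, groundspeed=82.1 kt
Leg 3: track=1.9°, groundspeed=90.9 kt
Leg 4: track=182.1°, groundspeed=66.4 kt
Leg 5: track=49.8°, groundspeed=56.0 kt
Leg 6: track=11.9°, groundspeed=81.9 kt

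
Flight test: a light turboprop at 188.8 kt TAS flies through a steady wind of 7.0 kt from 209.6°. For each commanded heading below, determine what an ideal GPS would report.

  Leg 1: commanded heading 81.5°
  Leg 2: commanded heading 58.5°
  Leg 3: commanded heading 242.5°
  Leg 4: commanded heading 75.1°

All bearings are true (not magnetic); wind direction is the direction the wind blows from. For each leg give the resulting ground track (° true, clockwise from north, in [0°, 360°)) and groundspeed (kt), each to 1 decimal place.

Leg 1: track=79.9°, groundspeed=193.2 kt
Leg 2: track=57.5°, groundspeed=195.0 kt
Leg 3: track=243.7°, groundspeed=183.0 kt
Leg 4: track=73.6°, groundspeed=193.8 kt

Leg 1: heading 81.5°; drift -1.6° → track 79.9°, groundspeed 193.2 kt
Leg 2: heading 58.5°; drift -1.0° → track 57.5°, groundspeed 195.0 kt
Leg 3: heading 242.5°; drift +1.2° → track 243.7°, groundspeed 183.0 kt
Leg 4: heading 75.1°; drift -1.5° → track 73.6°, groundspeed 193.8 kt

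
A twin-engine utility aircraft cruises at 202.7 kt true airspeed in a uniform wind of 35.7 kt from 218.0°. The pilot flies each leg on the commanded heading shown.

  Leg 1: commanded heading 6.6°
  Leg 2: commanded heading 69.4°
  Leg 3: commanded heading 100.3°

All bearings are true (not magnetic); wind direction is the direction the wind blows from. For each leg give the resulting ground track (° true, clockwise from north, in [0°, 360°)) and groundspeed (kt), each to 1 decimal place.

Leg 1: heading 6.6°; drift +4.6° → track 11.2°, groundspeed 233.9 kt
Leg 2: heading 69.4°; drift -4.6° → track 64.8°, groundspeed 233.9 kt
Leg 3: heading 100.3°; drift -8.2° → track 92.1°, groundspeed 221.6 kt

Leg 1: track=11.2°, groundspeed=233.9 kt
Leg 2: track=64.8°, groundspeed=233.9 kt
Leg 3: track=92.1°, groundspeed=221.6 kt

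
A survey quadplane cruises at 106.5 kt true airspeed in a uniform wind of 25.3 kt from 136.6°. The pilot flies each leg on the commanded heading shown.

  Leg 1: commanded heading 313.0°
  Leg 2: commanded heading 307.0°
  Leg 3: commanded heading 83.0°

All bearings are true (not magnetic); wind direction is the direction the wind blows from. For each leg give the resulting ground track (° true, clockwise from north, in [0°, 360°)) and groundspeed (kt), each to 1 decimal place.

Leg 1: heading 313.0°; drift +0.7° → track 313.7°, groundspeed 131.8 kt
Leg 2: heading 307.0°; drift +1.8° → track 308.8°, groundspeed 131.5 kt
Leg 3: heading 83.0°; drift -12.5° → track 70.5°, groundspeed 93.7 kt

Leg 1: track=313.7°, groundspeed=131.8 kt
Leg 2: track=308.8°, groundspeed=131.5 kt
Leg 3: track=70.5°, groundspeed=93.7 kt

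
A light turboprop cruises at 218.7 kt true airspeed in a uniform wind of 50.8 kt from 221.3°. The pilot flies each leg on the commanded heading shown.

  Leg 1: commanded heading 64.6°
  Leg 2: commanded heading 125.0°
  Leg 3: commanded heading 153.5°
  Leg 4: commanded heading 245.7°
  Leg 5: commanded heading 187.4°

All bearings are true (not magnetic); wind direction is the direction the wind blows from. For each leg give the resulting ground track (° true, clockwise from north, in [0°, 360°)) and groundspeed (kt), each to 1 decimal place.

Leg 1: heading 64.6°; drift -4.3° → track 60.3°, groundspeed 266.1 kt
Leg 2: heading 125.0°; drift -12.7° → track 112.3°, groundspeed 229.9 kt
Leg 3: heading 153.5°; drift -13.3° → track 140.2°, groundspeed 205.0 kt
Leg 4: heading 245.7°; drift +6.9° → track 252.6°, groundspeed 173.7 kt
Leg 5: heading 187.4°; drift -9.1° → track 178.3°, groundspeed 178.8 kt

Leg 1: track=60.3°, groundspeed=266.1 kt
Leg 2: track=112.3°, groundspeed=229.9 kt
Leg 3: track=140.2°, groundspeed=205.0 kt
Leg 4: track=252.6°, groundspeed=173.7 kt
Leg 5: track=178.3°, groundspeed=178.8 kt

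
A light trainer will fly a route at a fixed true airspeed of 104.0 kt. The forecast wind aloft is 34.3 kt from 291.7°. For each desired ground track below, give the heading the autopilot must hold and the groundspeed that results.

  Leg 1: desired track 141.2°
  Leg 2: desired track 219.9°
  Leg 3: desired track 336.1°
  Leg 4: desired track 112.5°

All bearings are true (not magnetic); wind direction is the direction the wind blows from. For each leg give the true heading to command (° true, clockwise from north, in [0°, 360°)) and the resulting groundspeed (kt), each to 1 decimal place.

Leg 1: desired track 141.2°; wind correction +9.3° → command heading 150.5°, groundspeed 132.5 kt
Leg 2: desired track 219.9°; wind correction +18.3° → command heading 238.2°, groundspeed 88.1 kt
Leg 3: desired track 336.1°; wind correction -13.3° → command heading 322.8°, groundspeed 76.7 kt
Leg 4: desired track 112.5°; wind correction +0.3° → command heading 112.8°, groundspeed 138.3 kt

Leg 1: heading=150.5°, groundspeed=132.5 kt
Leg 2: heading=238.2°, groundspeed=88.1 kt
Leg 3: heading=322.8°, groundspeed=76.7 kt
Leg 4: heading=112.8°, groundspeed=138.3 kt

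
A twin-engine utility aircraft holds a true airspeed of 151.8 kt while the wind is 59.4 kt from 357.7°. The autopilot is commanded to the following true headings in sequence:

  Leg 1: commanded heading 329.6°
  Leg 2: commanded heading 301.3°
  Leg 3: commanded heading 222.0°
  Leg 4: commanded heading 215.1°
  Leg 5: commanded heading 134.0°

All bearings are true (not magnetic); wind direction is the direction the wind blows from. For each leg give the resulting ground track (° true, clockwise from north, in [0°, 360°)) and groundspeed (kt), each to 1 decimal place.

Leg 1: heading 329.6°; drift -15.7° → track 313.9°, groundspeed 103.3 kt
Leg 2: heading 301.3°; drift -22.6° → track 278.7°, groundspeed 128.8 kt
Leg 3: heading 222.0°; drift -12.1° → track 209.9°, groundspeed 198.7 kt
Leg 4: heading 215.1°; drift -10.3° → track 204.8°, groundspeed 202.2 kt
Leg 5: heading 134.0°; drift +11.9° → track 145.9°, groundspeed 199.0 kt

Leg 1: track=313.9°, groundspeed=103.3 kt
Leg 2: track=278.7°, groundspeed=128.8 kt
Leg 3: track=209.9°, groundspeed=198.7 kt
Leg 4: track=204.8°, groundspeed=202.2 kt
Leg 5: track=145.9°, groundspeed=199.0 kt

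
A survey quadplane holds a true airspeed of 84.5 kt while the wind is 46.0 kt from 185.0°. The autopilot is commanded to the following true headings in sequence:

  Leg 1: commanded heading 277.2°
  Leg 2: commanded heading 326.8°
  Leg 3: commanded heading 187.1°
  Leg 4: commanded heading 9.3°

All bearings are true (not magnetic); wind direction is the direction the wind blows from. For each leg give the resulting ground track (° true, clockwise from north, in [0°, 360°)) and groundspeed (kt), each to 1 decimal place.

Leg 1: track=305.3°, groundspeed=97.7 kt
Leg 2: track=340.1°, groundspeed=124.0 kt
Leg 3: track=189.6°, groundspeed=38.6 kt
Leg 4: track=7.8°, groundspeed=130.4 kt

Leg 1: heading 277.2°; drift +28.1° → track 305.3°, groundspeed 97.7 kt
Leg 2: heading 326.8°; drift +13.3° → track 340.1°, groundspeed 124.0 kt
Leg 3: heading 187.1°; drift +2.5° → track 189.6°, groundspeed 38.6 kt
Leg 4: heading 9.3°; drift -1.5° → track 7.8°, groundspeed 130.4 kt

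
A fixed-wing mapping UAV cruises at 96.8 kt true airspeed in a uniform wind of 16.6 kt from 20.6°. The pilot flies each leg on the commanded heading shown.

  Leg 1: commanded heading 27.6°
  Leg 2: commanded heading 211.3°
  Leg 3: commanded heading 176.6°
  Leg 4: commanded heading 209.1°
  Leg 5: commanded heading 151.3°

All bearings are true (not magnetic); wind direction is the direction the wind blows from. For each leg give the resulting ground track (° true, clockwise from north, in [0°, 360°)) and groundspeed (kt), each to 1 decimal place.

Leg 1: heading 27.6°; drift +1.4° → track 29.0°, groundspeed 80.3 kt
Leg 2: heading 211.3°; drift -1.6° → track 209.7°, groundspeed 113.2 kt
Leg 3: heading 176.6°; drift +3.5° → track 180.1°, groundspeed 112.2 kt
Leg 4: heading 209.1°; drift -1.2° → track 207.9°, groundspeed 113.2 kt
Leg 5: heading 151.3°; drift +6.7° → track 158.0°, groundspeed 108.4 kt

Leg 1: track=29.0°, groundspeed=80.3 kt
Leg 2: track=209.7°, groundspeed=113.2 kt
Leg 3: track=180.1°, groundspeed=112.2 kt
Leg 4: track=207.9°, groundspeed=113.2 kt
Leg 5: track=158.0°, groundspeed=108.4 kt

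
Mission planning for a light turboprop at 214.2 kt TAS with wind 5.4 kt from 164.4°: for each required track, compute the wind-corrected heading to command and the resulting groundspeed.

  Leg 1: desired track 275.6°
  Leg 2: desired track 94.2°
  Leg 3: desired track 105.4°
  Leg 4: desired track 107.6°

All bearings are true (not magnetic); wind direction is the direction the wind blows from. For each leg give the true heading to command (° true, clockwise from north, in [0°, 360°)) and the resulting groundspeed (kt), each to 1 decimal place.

Leg 1: heading=274.3°, groundspeed=216.1 kt
Leg 2: heading=95.6°, groundspeed=212.3 kt
Leg 3: heading=106.6°, groundspeed=211.4 kt
Leg 4: heading=108.8°, groundspeed=211.2 kt

Leg 1: desired track 275.6°; wind correction -1.3° → command heading 274.3°, groundspeed 216.1 kt
Leg 2: desired track 94.2°; wind correction +1.4° → command heading 95.6°, groundspeed 212.3 kt
Leg 3: desired track 105.4°; wind correction +1.2° → command heading 106.6°, groundspeed 211.4 kt
Leg 4: desired track 107.6°; wind correction +1.2° → command heading 108.8°, groundspeed 211.2 kt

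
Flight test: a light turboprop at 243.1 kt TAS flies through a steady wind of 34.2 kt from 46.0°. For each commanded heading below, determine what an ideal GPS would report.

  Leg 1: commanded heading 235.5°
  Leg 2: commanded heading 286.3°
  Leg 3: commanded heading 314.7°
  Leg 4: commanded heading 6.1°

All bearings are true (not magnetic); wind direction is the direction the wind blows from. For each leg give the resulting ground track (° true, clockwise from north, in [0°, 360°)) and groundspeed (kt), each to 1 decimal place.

Leg 1: track=234.3°, groundspeed=276.9 kt
Leg 2: track=279.8°, groundspeed=261.7 kt
Leg 3: track=306.7°, groundspeed=246.3 kt
Leg 4: track=0.3°, groundspeed=218.0 kt

Leg 1: heading 235.5°; drift -1.2° → track 234.3°, groundspeed 276.9 kt
Leg 2: heading 286.3°; drift -6.5° → track 279.8°, groundspeed 261.7 kt
Leg 3: heading 314.7°; drift -8.0° → track 306.7°, groundspeed 246.3 kt
Leg 4: heading 6.1°; drift -5.8° → track 0.3°, groundspeed 218.0 kt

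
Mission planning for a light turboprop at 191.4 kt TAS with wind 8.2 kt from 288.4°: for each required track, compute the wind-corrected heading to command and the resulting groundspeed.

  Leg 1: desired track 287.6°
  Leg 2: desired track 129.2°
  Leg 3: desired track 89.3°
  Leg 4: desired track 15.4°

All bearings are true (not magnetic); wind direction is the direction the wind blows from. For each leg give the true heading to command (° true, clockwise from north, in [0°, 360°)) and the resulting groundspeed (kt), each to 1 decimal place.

Leg 1: desired track 287.6°; wind correction +0.0° → command heading 287.6°, groundspeed 183.2 kt
Leg 2: desired track 129.2°; wind correction +0.9° → command heading 130.1°, groundspeed 199.0 kt
Leg 3: desired track 89.3°; wind correction -0.8° → command heading 88.5°, groundspeed 199.1 kt
Leg 4: desired track 15.4°; wind correction -2.5° → command heading 12.9°, groundspeed 190.8 kt

Leg 1: heading=287.6°, groundspeed=183.2 kt
Leg 2: heading=130.1°, groundspeed=199.0 kt
Leg 3: heading=88.5°, groundspeed=199.1 kt
Leg 4: heading=12.9°, groundspeed=190.8 kt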